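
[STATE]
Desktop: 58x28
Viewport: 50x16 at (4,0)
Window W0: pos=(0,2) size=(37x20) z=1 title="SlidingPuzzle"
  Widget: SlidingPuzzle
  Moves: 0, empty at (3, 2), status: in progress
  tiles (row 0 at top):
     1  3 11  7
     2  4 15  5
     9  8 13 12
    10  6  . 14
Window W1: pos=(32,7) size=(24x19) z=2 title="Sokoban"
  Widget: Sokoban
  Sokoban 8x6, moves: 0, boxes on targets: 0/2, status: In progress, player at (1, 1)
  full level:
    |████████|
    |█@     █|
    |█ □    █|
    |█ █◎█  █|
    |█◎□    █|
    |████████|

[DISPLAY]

                                                  
                                                  
━━━━━━━━━━━━━━━━━━━━━━━━━━━━━━━━┓                 
idingPuzzle                     ┃                 
────────────────────────────────┨                 
──┬────┬────┬────┐              ┃                 
1 │  3 │ 11 │  7 │              ┃                 
──┼────┼────┼────┤          ┏━━━━━━━━━━━━━━━━━━━━━
2 │  4 │ 15 │  5 │          ┃ Sokoban             
──┼────┼────┼────┤          ┠─────────────────────
9 │  8 │ 13 │ 12 │          ┃████████             
──┼────┼────┼────┤          ┃█@     █             
0 │  6 │    │ 14 │          ┃█ □    █             
──┴────┴────┴────┘          ┃█ █◎█  █             
es: 0                       ┃█◎□    █             
                            ┃████████             


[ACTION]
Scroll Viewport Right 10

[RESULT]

                                                  
                                                  
━━━━━━━━━━━━━━━━━━━━━━━━━━━━┓                     
gPuzzle                     ┃                     
────────────────────────────┨                     
───┬────┬────┐              ┃                     
 3 │ 11 │  7 │              ┃                     
───┼────┼────┤          ┏━━━━━━━━━━━━━━━━━━━━━━┓  
 4 │ 15 │  5 │          ┃ Sokoban              ┃  
───┼────┼────┤          ┠──────────────────────┨  
 8 │ 13 │ 12 │          ┃████████              ┃  
───┼────┼────┤          ┃█@     █              ┃  
 6 │    │ 14 │          ┃█ □    █              ┃  
───┴────┴────┘          ┃█ █◎█  █              ┃  
0                       ┃█◎□    █              ┃  
                        ┃████████              ┃  


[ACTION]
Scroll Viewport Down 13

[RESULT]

 6 │    │ 14 │          ┃█ □    █              ┃  
───┴────┴────┘          ┃█ █◎█  █              ┃  
0                       ┃█◎□    █              ┃  
                        ┃████████              ┃  
                        ┃Moves: 0  0/2         ┃  
                        ┃                      ┃  
                        ┃                      ┃  
                        ┃                      ┃  
                        ┃                      ┃  
━━━━━━━━━━━━━━━━━━━━━━━━┃                      ┃  
                        ┃                      ┃  
                        ┃                      ┃  
                        ┃                      ┃  
                        ┗━━━━━━━━━━━━━━━━━━━━━━┛  
                                                  
                                                  


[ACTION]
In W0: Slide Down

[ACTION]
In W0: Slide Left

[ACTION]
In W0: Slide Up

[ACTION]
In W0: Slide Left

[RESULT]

 6 │ 13 │    │          ┃█ □    █              ┃  
───┴────┴────┘          ┃█ █◎█  █              ┃  
3                       ┃█◎□    █              ┃  
                        ┃████████              ┃  
                        ┃Moves: 0  0/2         ┃  
                        ┃                      ┃  
                        ┃                      ┃  
                        ┃                      ┃  
                        ┃                      ┃  
━━━━━━━━━━━━━━━━━━━━━━━━┃                      ┃  
                        ┃                      ┃  
                        ┃                      ┃  
                        ┃                      ┃  
                        ┗━━━━━━━━━━━━━━━━━━━━━━┛  
                                                  
                                                  


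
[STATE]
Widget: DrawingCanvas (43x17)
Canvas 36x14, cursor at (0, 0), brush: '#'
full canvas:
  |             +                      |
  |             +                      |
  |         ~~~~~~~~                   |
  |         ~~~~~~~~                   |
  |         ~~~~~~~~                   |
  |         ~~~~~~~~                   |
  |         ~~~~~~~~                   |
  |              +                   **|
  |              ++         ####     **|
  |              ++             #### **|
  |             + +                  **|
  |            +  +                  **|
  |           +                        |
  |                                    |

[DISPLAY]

+            +                             
             +                             
         ~~~~~~~~                          
         ~~~~~~~~                          
         ~~~~~~~~                          
         ~~~~~~~~                          
         ~~~~~~~~                          
              +                   **       
              ++         ####     **       
              ++             #### **       
             + +                  **       
            +  +                  **       
           +                               
                                           
                                           
                                           
                                           


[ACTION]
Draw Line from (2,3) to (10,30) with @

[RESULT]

+            +                             
             +                             
   @@    ~~~~~~~~                          
     @@@@~~~~~~~~                          
         @@@~~~~~                          
         ~~~@@@~~                          
         ~~~~~~@@@@                        
              +    @@@            **       
              ++      @@@####     **       
              ++         @@@@#### **       
             + +             @@   **       
            +  +                  **       
           +                               
                                           
                                           
                                           
                                           


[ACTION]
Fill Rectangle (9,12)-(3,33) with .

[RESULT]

+            +                             
             +                             
   @@    ~~~~~~~~                          
     @@@@~~~......................         
         @@@......................         
         ~~~......................         
         ~~~......................         
            ......................**       
            ......................**       
            ......................**       
             + +             @@   **       
            +  +                  **       
           +                               
                                           
                                           
                                           
                                           


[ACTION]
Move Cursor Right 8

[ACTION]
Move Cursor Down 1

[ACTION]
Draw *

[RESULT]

             +                             
        *    +                             
   @@    ~~~~~~~~                          
     @@@@~~~......................         
         @@@......................         
         ~~~......................         
         ~~~......................         
            ......................**       
            ......................**       
            ......................**       
             + +             @@   **       
            +  +                  **       
           +                               
                                           
                                           
                                           
                                           


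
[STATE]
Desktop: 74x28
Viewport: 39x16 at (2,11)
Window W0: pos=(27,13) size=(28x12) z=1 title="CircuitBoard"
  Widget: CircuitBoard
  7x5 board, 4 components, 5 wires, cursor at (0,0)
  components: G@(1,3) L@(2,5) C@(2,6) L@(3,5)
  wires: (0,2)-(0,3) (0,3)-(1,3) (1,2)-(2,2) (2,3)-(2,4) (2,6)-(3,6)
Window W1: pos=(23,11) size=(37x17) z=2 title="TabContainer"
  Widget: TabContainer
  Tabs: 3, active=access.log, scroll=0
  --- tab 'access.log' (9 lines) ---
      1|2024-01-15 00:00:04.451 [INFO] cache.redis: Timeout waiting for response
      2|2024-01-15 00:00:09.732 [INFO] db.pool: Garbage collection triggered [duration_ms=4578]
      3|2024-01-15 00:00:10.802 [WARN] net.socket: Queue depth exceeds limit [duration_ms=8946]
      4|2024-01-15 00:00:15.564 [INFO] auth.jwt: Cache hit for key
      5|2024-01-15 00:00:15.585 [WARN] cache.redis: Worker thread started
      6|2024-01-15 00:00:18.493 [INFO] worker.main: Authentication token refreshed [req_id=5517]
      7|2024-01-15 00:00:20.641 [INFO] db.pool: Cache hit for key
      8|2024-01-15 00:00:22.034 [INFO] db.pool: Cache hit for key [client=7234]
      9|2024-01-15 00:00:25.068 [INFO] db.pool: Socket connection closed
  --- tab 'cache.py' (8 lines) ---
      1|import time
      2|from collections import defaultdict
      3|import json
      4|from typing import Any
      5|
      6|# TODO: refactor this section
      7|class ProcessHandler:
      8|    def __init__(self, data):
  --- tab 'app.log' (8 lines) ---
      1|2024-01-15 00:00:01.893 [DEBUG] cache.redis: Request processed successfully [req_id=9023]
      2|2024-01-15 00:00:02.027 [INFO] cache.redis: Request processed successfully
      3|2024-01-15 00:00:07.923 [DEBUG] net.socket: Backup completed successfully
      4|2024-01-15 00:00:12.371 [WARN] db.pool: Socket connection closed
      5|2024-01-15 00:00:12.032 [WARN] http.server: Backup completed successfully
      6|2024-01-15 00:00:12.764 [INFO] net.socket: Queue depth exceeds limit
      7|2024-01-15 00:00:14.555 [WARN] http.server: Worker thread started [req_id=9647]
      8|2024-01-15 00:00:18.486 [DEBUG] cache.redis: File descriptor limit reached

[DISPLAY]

                     ┏━━━━━━━━━━━━━━━━━
                     ┃ TabContainer    
                     ┠─────────────────
                     ┃[access.log]│ cac
                     ┃─────────────────
                     ┃2024-01-15 00:00:
                     ┃2024-01-15 00:00:
                     ┃2024-01-15 00:00:
                     ┃2024-01-15 00:00:
                     ┃2024-01-15 00:00:
                     ┃2024-01-15 00:00:
                     ┃2024-01-15 00:00:
                     ┃2024-01-15 00:00:
                     ┃2024-01-15 00:00:
                     ┃                 
                     ┃                 


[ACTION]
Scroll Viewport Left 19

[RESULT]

                       ┏━━━━━━━━━━━━━━━
                       ┃ TabContainer  
                       ┠───────────────
                       ┃[access.log]│ c
                       ┃───────────────
                       ┃2024-01-15 00:0
                       ┃2024-01-15 00:0
                       ┃2024-01-15 00:0
                       ┃2024-01-15 00:0
                       ┃2024-01-15 00:0
                       ┃2024-01-15 00:0
                       ┃2024-01-15 00:0
                       ┃2024-01-15 00:0
                       ┃2024-01-15 00:0
                       ┃               
                       ┃               


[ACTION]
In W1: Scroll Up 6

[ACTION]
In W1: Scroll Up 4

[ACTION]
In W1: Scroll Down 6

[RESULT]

                       ┏━━━━━━━━━━━━━━━
                       ┃ TabContainer  
                       ┠───────────────
                       ┃[access.log]│ c
                       ┃───────────────
                       ┃2024-01-15 00:0
                       ┃2024-01-15 00:0
                       ┃2024-01-15 00:0
                       ┃               
                       ┃               
                       ┃               
                       ┃               
                       ┃               
                       ┃               
                       ┃               
                       ┃               


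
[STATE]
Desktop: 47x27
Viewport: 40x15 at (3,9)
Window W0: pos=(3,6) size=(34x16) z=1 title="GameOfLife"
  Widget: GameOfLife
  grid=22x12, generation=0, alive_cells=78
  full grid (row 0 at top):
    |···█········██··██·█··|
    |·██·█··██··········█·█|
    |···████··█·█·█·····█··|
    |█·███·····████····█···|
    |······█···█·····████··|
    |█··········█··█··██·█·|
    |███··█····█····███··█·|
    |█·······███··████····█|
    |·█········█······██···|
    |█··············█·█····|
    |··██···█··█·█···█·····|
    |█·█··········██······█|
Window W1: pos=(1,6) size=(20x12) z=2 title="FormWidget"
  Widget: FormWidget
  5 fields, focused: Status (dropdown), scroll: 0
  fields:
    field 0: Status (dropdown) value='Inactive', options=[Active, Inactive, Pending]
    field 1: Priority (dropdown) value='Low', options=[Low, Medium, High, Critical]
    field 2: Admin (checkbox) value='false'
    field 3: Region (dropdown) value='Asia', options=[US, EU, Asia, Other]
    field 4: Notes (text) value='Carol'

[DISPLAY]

 Status:     [I▼]┃               ┃      
 Priority:   [L▼]┃█·█··          ┃      
 Admin:      [ ] ┃··█·█          ┃      
 Region:     [A▼]┃··█··          ┃      
 Notes:      [Ca]┃·█···          ┃      
                 ┃███··          ┃      
                 ┃██·█·          ┃      
                 ┃█··█·          ┃      
━━━━━━━━━━━━━━━━━┛····█          ┃      
┃·█········█······██···          ┃      
┃█··············█·█····          ┃      
┃··██···█··█·█···█·····          ┃      
┗━━━━━━━━━━━━━━━━━━━━━━━━━━━━━━━━┛      
                                        
                                        


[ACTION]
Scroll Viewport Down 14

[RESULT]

 Region:     [A▼]┃··█··          ┃      
 Notes:      [Ca]┃·█···          ┃      
                 ┃███··          ┃      
                 ┃██·█·          ┃      
                 ┃█··█·          ┃      
━━━━━━━━━━━━━━━━━┛····█          ┃      
┃·█········█······██···          ┃      
┃█··············█·█····          ┃      
┃··██···█··█·█···█·····          ┃      
┗━━━━━━━━━━━━━━━━━━━━━━━━━━━━━━━━┛      
                                        
                                        
                                        
                                        
                                        


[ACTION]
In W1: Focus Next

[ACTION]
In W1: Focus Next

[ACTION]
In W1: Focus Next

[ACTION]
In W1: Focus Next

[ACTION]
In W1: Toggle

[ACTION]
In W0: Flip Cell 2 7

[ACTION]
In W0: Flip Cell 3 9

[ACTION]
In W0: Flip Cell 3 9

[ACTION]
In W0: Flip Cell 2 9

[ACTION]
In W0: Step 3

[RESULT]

 Region:     [A▼]┃·███·          ┃      
 Notes:      [Ca]┃·███·          ┃      
                 ┃···█·          ┃      
                 ┃··███          ┃      
                 ┃·····          ┃      
━━━━━━━━━━━━━━━━━┛···██          ┃      
┃██·················█··          ┃      
┃·················██···          ┃      
┃··█·········█····█····          ┃      
┗━━━━━━━━━━━━━━━━━━━━━━━━━━━━━━━━┛      
                                        
                                        
                                        
                                        
                                        


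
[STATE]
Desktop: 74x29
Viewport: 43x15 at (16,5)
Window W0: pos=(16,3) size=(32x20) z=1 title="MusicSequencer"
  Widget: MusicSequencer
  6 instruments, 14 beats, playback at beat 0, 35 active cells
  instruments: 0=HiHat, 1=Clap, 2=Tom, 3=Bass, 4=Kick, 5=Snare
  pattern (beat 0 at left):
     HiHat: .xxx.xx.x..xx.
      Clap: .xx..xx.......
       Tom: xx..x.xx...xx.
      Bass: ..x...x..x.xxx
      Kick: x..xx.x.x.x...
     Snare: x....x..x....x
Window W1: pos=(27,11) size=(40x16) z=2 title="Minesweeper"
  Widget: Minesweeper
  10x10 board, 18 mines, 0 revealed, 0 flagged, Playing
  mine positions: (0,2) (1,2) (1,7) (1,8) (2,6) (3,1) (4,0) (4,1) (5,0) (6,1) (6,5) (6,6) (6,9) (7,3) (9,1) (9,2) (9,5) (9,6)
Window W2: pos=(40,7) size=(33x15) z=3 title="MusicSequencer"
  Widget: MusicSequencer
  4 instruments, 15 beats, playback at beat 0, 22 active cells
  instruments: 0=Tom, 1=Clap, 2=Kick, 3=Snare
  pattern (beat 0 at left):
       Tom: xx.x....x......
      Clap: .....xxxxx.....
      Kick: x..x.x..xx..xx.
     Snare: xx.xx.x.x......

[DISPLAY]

┠──────────────────────────────┨           
┃      ▼1234567890123          ┃           
┃ HiHat·███·██·█··██·   ┏━━━━━━━━━━━━━━━━━━
┃  Clap·██··██·······   ┃ MusicSequencer   
┃   Tom██··█·██···██·   ┠──────────────────
┃  Bass··█···█··█·███   ┃      ▼12345678901
┃  Kick█··█┏━━━━━━━━━━━━┃   Tom██·█····█···
┃ Snare█···┃ Minesweeper┃  Clap·····█████··
┃          ┠────────────┃  Kick█··█·█··██··
┃          ┃■■■■■■■■■■  ┃ Snare██·██·█·█···
┃          ┃■■■■■■■■■■  ┃                  
┃          ┃■■■■■■■■■■  ┃                  
┃          ┃■■■■■■■■■■  ┃                  
┃          ┃■■■■■■■■■■  ┃                  
┃          ┃■■■■■■■■■■  ┃                  


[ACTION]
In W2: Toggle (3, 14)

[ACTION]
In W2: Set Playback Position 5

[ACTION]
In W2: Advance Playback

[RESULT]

┠──────────────────────────────┨           
┃      ▼1234567890123          ┃           
┃ HiHat·███·██·█··██·   ┏━━━━━━━━━━━━━━━━━━
┃  Clap·██··██·······   ┃ MusicSequencer   
┃   Tom██··█·██···██·   ┠──────────────────
┃  Bass··█···█··█·███   ┃      012345▼78901
┃  Kick█··█┏━━━━━━━━━━━━┃   Tom██·█····█···
┃ Snare█···┃ Minesweeper┃  Clap·····█████··
┃          ┠────────────┃  Kick█··█·█··██··
┃          ┃■■■■■■■■■■  ┃ Snare██·██·█·█···
┃          ┃■■■■■■■■■■  ┃                  
┃          ┃■■■■■■■■■■  ┃                  
┃          ┃■■■■■■■■■■  ┃                  
┃          ┃■■■■■■■■■■  ┃                  
┃          ┃■■■■■■■■■■  ┃                  


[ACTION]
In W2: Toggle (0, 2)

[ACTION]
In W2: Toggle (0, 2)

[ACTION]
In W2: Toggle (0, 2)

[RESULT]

┠──────────────────────────────┨           
┃      ▼1234567890123          ┃           
┃ HiHat·███·██·█··██·   ┏━━━━━━━━━━━━━━━━━━
┃  Clap·██··██·······   ┃ MusicSequencer   
┃   Tom██··█·██···██·   ┠──────────────────
┃  Bass··█···█··█·███   ┃      012345▼78901
┃  Kick█··█┏━━━━━━━━━━━━┃   Tom████····█···
┃ Snare█···┃ Minesweeper┃  Clap·····█████··
┃          ┠────────────┃  Kick█··█·█··██··
┃          ┃■■■■■■■■■■  ┃ Snare██·██·█·█···
┃          ┃■■■■■■■■■■  ┃                  
┃          ┃■■■■■■■■■■  ┃                  
┃          ┃■■■■■■■■■■  ┃                  
┃          ┃■■■■■■■■■■  ┃                  
┃          ┃■■■■■■■■■■  ┃                  


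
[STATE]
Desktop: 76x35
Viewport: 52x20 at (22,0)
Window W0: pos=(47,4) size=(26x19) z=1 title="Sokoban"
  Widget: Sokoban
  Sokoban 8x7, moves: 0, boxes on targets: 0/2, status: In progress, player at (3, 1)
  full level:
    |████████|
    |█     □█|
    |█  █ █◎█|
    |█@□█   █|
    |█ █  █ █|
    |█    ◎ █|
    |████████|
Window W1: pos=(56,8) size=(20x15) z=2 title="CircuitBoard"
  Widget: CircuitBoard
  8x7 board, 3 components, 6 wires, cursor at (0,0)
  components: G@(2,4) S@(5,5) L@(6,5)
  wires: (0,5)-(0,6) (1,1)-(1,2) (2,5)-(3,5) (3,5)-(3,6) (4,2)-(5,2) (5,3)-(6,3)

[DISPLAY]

                                                    
                                                    
                                                    
                                                    
                         ┏━━━━━━━━━━━━━━━━━━━━━━━━┓ 
                         ┃ Sokoban                ┃ 
                         ┠────────────────────────┨ 
                         ┃████████                ┃ 
                         ┃█     □█┏━━━━━━━━━━━━━━━━━
                         ┃█  █ █◎█┃ CircuitBoard    
                         ┃█@□█   █┠─────────────────
                         ┃█ █  █ █┃   0 1 2 3 4 5 6 
                         ┃█    ◎ █┃0  [.]           
                         ┃████████┃                 
                         ┃Moves: 0┃1       · ─ ·    
                         ┃        ┃                 
                         ┃        ┃2                
                         ┃        ┃                 
                         ┃        ┃3                
                         ┃        ┃                 


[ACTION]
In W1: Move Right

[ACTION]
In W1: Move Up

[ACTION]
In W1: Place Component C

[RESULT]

                                                    
                                                    
                                                    
                                                    
                         ┏━━━━━━━━━━━━━━━━━━━━━━━━┓ 
                         ┃ Sokoban                ┃ 
                         ┠────────────────────────┨ 
                         ┃████████                ┃ 
                         ┃█     □█┏━━━━━━━━━━━━━━━━━
                         ┃█  █ █◎█┃ CircuitBoard    
                         ┃█@□█   █┠─────────────────
                         ┃█ █  █ █┃   0 1 2 3 4 5 6 
                         ┃█    ◎ █┃0      [C]       
                         ┃████████┃                 
                         ┃Moves: 0┃1       · ─ ·    
                         ┃        ┃                 
                         ┃        ┃2                
                         ┃        ┃                 
                         ┃        ┃3                
                         ┃        ┃                 


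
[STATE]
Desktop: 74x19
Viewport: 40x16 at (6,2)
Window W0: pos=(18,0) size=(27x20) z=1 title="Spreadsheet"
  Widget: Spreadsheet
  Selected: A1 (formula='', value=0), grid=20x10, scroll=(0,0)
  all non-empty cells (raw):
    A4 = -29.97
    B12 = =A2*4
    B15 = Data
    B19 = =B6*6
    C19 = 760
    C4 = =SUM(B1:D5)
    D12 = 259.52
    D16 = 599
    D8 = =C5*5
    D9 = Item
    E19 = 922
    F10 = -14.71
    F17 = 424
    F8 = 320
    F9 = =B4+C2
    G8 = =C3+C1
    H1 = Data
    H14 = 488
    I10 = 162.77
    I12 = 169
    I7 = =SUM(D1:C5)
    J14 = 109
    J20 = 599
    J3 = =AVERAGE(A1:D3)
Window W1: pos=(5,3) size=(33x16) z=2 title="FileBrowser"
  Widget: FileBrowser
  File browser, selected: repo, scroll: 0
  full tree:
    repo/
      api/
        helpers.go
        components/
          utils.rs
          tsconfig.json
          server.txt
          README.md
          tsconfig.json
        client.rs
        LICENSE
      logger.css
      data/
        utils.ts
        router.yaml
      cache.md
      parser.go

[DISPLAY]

            ┠─────────────────────────┨ 
━━━━━━━━━━━━━━━━━━━━━━━━━━━━━━━┓      ┃ 
 FileBrowser                   ┃    C ┃ 
───────────────────────────────┨------┃ 
> [-] repo/                    ┃0     ┃ 
    [+] api/                   ┃0     ┃ 
    logger.css                 ┃0     ┃ 
    [+] data/                  ┃0#CIRC┃ 
    cache.md                   ┃0     ┃ 
    parser.go                  ┃0     ┃ 
                               ┃0     ┃ 
                               ┃0     ┃ 
                               ┃0     ┃ 
                               ┃0     ┃ 
                               ┃0     ┃ 
                               ┃0     ┃ 


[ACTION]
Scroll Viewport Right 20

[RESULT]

──────────────────┨                     
━━━━━━━━━━━┓      ┃                     
           ┃    C ┃                     
───────────┨------┃                     
           ┃0     ┃                     
           ┃0     ┃                     
           ┃0     ┃                     
           ┃0#CIRC┃                     
           ┃0     ┃                     
           ┃0     ┃                     
           ┃0     ┃                     
           ┃0     ┃                     
           ┃0     ┃                     
           ┃0     ┃                     
           ┃0     ┃                     
           ┃0     ┃                     


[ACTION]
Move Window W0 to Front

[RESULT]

──────────────────┨                     
                  ┃                     
A       B       C ┃                     
------------------┃                     
  [0]       0     ┃                     
    0       0     ┃                     
    0       0     ┃                     
29.97       0#CIRC┃                     
    0       0     ┃                     
    0       0     ┃                     
    0       0     ┃                     
    0       0     ┃                     
    0       0     ┃                     
    0       0     ┃                     
    0       0     ┃                     
    0       0     ┃                     


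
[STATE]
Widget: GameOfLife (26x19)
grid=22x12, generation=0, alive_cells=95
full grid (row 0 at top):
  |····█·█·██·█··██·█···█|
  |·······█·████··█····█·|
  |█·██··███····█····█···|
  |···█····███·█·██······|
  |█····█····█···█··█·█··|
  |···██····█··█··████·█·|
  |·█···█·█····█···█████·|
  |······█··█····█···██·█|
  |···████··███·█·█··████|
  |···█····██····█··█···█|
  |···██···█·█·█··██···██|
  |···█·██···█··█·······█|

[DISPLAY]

Gen: 0                    
····█·█·██·█··██·█···█    
·······█·████··█····█·    
█·██··███····█····█···    
···█····███·█·██······    
█····█····█···█··█·█··    
···██····█··█··████·█·    
·█···█·█····█···█████·    
······█··█····█···██·█    
···████··███·█·█··████    
···█····██····█··█···█    
···██···█·█·█··██···██    
···█·██···█··█·······█    
                          
                          
                          
                          
                          
                          


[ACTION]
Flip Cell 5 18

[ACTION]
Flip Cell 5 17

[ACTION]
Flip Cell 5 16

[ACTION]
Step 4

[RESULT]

Gen: 4                    
··███··█·█·█··········    
··███···█··█··········    
··█·██··█····█········    
·····███··█··███······    
····█·····█···█·██····    
···█·████·████·███····    
···█·████··██···█····█    
·····█··█████····█···█    
··█·█···██·██····█···█    
·██····█·██·····███···    
·█·█···█······███···█·    
··█····██····████·····    
                          
                          
                          
                          
                          
                          


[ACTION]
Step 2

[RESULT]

Gen: 6                    
·······██·██··········    
·███···█··█·██········    
··█···█····████·······    
···█···█··█·███·█·····    
···██···█·█··█·██·····    
··············█·······    
····█········█·██·····    
···██···········█·····    
·█·██·█·█·███····█····    
██·█···█·████·········    
·█····█··█··█·········    
··█···███·············    
                          
                          
                          
                          
                          
                          


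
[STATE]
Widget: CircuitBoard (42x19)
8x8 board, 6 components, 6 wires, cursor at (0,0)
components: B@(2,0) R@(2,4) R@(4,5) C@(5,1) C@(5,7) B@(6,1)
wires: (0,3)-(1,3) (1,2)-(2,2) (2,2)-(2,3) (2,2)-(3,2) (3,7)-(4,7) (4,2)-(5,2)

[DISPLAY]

   0 1 2 3 4 5 6 7                        
0  [.]          ·                         
                │                         
1           ·   ·                         
            │                             
2   B       · ─ ·   R                     
            │                             
3           ·                   ·         
                                │         
4           ·           R       ·         
            │                             
5       C   ·                   C         
                                          
6       B                                 
                                          
7                                         
Cursor: (0,0)                             
                                          
                                          


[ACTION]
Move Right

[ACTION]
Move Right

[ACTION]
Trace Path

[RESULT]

   0 1 2 3 4 5 6 7                        
0          [.]  ·                         
                │                         
1           ·   ·                         
            │                             
2   B       · ─ ·   R                     
            │                             
3           ·                   ·         
                                │         
4           ·           R       ·         
            │                             
5       C   ·                   C         
                                          
6       B                                 
                                          
7                                         
Cursor: (0,2)  Trace: No connections      
                                          
                                          


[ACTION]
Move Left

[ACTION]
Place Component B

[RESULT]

   0 1 2 3 4 5 6 7                        
0      [B]      ·                         
                │                         
1           ·   ·                         
            │                             
2   B       · ─ ·   R                     
            │                             
3           ·                   ·         
                                │         
4           ·           R       ·         
            │                             
5       C   ·                   C         
                                          
6       B                                 
                                          
7                                         
Cursor: (0,1)  Trace: No connections      
                                          
                                          


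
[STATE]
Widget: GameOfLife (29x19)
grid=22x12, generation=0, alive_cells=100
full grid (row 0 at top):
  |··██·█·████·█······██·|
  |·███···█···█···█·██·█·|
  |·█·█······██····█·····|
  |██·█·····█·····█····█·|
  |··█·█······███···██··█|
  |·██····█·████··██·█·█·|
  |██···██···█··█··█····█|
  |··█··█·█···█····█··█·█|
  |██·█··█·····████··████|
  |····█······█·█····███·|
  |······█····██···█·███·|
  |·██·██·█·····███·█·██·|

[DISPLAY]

Gen: 0                       
··██·█·████·█······██·       
·███···█···█···█·██·█·       
·█·█······██····█·····       
██·█·····█·····█····█·       
··█·█······███···██··█       
·██····█·████··██·█·█·       
██···██···█··█··█····█       
··█··█·█···█····█··█·█       
██·█··█·····████··████       
····█······█·█····███·       
······█····██···█·███·       
·██·██·█·····███·█·██·       
                             
                             
                             
                             
                             
                             


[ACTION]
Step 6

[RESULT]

Gen: 6                       
··█···█·████··········       
·█·███·█·█··█······█··       
██····██·█··█·····█···       
███····██···█·····█···       
····█··············█··       
····██················       
·····█···█··█·········       
██·██····█·█··········       
·███······█·█·········       
··█·······██··········       
··········█···········       
······················       
                             
                             
                             
                             
                             
                             


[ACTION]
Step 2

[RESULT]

Gen: 8                       
·██···██████··········       
·█·····█·····█········       
█······██··███····██··       
·██···███···█·····██··       
·███···█··············       
··█···█···············       
··██·█····██··········       
████·█···█·██·········       
█···█···██··█·········       
·███·····█············       
··█······███··········       
······················       
                             
                             
                             
                             
                             
                             


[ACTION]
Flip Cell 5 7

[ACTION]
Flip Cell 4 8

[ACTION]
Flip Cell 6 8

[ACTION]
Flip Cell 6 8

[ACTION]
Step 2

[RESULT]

Gen: 10                      
█·█····███············       
█··█···████·█·········       
█·██······██·██···██··       
·███······██·█····██··       
···████·█···█·········       
····████···█··········       
····██····███·········       
····██··█····█········       
█·███···██·██·········       
█···█···█··██·········       
·█·█·····███··········       
··█······██···········       
                             
                             
                             
                             
                             
                             
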